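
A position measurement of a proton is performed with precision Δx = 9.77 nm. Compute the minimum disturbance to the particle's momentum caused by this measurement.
5.397 × 10^-27 kg·m/s

The uncertainty principle implies that measuring position disturbs momentum:
ΔxΔp ≥ ℏ/2

When we measure position with precision Δx, we necessarily introduce a momentum uncertainty:
Δp ≥ ℏ/(2Δx)
Δp_min = (1.055e-34 J·s) / (2 × 9.770e-09 m)
Δp_min = 5.397e-27 kg·m/s

The more precisely we measure position, the greater the momentum disturbance.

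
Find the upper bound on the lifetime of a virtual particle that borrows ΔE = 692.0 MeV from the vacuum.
4.756 × 10^-25 s

Using the energy-time uncertainty principle:
ΔEΔt ≥ ℏ/2

For a virtual particle borrowing energy ΔE, the maximum lifetime is:
Δt_max = ℏ/(2ΔE)

Converting energy:
ΔE = 692.0 MeV = 1.109e-10 J

Δt_max = (1.055e-34 J·s) / (2 × 1.109e-10 J)
Δt_max = 4.756e-25 s = 4.756 × 10^-25 s

Virtual particles with higher borrowed energy exist for shorter times.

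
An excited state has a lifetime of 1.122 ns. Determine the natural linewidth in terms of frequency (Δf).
70.925 MHz

Using the energy-time uncertainty principle and E = hf:
ΔEΔt ≥ ℏ/2
hΔf·Δt ≥ ℏ/2

The minimum frequency uncertainty is:
Δf = ℏ/(2hτ) = 1/(4πτ)
Δf = 1/(4π × 1.122e-09 s)
Δf = 7.092e+07 Hz = 70.925 MHz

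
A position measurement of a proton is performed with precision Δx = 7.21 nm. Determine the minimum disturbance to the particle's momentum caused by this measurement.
7.313 × 10^-27 kg·m/s

The uncertainty principle implies that measuring position disturbs momentum:
ΔxΔp ≥ ℏ/2

When we measure position with precision Δx, we necessarily introduce a momentum uncertainty:
Δp ≥ ℏ/(2Δx)
Δp_min = (1.055e-34 J·s) / (2 × 7.210e-09 m)
Δp_min = 7.313e-27 kg·m/s

The more precisely we measure position, the greater the momentum disturbance.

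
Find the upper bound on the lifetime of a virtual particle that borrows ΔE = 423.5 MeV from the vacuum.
7.771 × 10^-25 s

Using the energy-time uncertainty principle:
ΔEΔt ≥ ℏ/2

For a virtual particle borrowing energy ΔE, the maximum lifetime is:
Δt_max = ℏ/(2ΔE)

Converting energy:
ΔE = 423.5 MeV = 6.785e-11 J

Δt_max = (1.055e-34 J·s) / (2 × 6.785e-11 J)
Δt_max = 7.771e-25 s = 7.771 × 10^-25 s

Virtual particles with higher borrowed energy exist for shorter times.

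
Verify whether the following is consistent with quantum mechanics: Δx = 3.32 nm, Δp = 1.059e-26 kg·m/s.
No, it violates the uncertainty principle (impossible measurement).

Calculate the product ΔxΔp:
ΔxΔp = (3.320e-09 m) × (1.059e-26 kg·m/s)
ΔxΔp = 3.516e-35 J·s

Compare to the minimum allowed value ℏ/2:
ℏ/2 = 5.273e-35 J·s

Since ΔxΔp = 3.516e-35 J·s < 5.273e-35 J·s = ℏ/2,
the measurement violates the uncertainty principle.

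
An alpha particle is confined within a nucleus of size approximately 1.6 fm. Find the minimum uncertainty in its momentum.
3.296 × 10^-20 kg·m/s

Using the Heisenberg uncertainty principle:
ΔxΔp ≥ ℏ/2

With Δx ≈ L = 1.600e-15 m (the confinement size):
Δp_min = ℏ/(2Δx)
Δp_min = (1.055e-34 J·s) / (2 × 1.600e-15 m)
Δp_min = 3.296e-20 kg·m/s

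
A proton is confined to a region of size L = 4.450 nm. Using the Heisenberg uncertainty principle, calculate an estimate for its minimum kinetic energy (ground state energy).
261.959 neV

Using the uncertainty principle to estimate ground state energy:

1. The position uncertainty is approximately the confinement size:
   Δx ≈ L = 4.450e-09 m

2. From ΔxΔp ≥ ℏ/2, the minimum momentum uncertainty is:
   Δp ≈ ℏ/(2L) = 1.185e-26 kg·m/s

3. The kinetic energy is approximately:
   KE ≈ (Δp)²/(2m) = (1.185e-26)²/(2 × 1.673e-27 kg)
   KE ≈ 4.197e-26 J = 261.959 neV

This is an order-of-magnitude estimate of the ground state energy.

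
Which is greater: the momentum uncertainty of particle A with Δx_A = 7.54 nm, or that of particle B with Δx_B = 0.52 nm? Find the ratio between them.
Particle B has the larger minimum momentum uncertainty, by a factor of 14.50.

For each particle, the minimum momentum uncertainty is Δp_min = ℏ/(2Δx):

Particle A: Δp_A = ℏ/(2×7.540e-09 m) = 6.993e-27 kg·m/s
Particle B: Δp_B = ℏ/(2×5.200e-10 m) = 1.014e-25 kg·m/s

Ratio: Δp_B/Δp_A = 14.50

Since Δp_min ∝ 1/Δx, the particle with smaller position uncertainty (B) has larger momentum uncertainty.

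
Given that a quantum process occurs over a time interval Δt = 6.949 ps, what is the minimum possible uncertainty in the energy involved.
47.360 μeV

Using the energy-time uncertainty principle:
ΔEΔt ≥ ℏ/2

The minimum uncertainty in energy is:
ΔE_min = ℏ/(2Δt)
ΔE_min = (1.055e-34 J·s) / (2 × 6.949e-12 s)
ΔE_min = 7.588e-24 J = 47.360 μeV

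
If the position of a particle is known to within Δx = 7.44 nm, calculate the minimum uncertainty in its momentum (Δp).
7.087 × 10^-27 kg·m/s

Using the Heisenberg uncertainty principle:
ΔxΔp ≥ ℏ/2

The minimum uncertainty in momentum is:
Δp_min = ℏ/(2Δx)
Δp_min = (1.055e-34 J·s) / (2 × 7.440e-09 m)
Δp_min = 7.087e-27 kg·m/s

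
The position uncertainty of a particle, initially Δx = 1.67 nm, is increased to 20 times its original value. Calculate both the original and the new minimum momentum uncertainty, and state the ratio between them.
Original Δp_min = 3.157 × 10^-26 kg·m/s; new Δp'_min = 1.579 × 10^-27 kg·m/s; ratio Δp'_min/Δp_min = 1/20.

From the uncertainty principle ΔxΔp ≥ ℏ/2, the minimum momentum uncertainty is Δp_min = ℏ/(2Δx).

Original (Δx = 1.67 nm = 1.670e-09 m):
Δp_min = (1.055e-34 J·s)/(2 × 1.670e-09 m) = 3.157e-26 kg·m/s

When Δx → 20Δx:
Δp'_min = ℏ/(2 × 20Δx) = (1/20) × ℏ/(2Δx) = (1/20) × Δp_min
Δp'_min = 1/20 × 3.157e-26 kg·m/s = 1.579e-27 kg·m/s

Since Δp_min ∝ 1/Δx, when Δx is increased to 20 times its original value, Δp_min decreases to 1/20 of its original value.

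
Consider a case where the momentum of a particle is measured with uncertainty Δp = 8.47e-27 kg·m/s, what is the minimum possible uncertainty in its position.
6.225 nm

Using the Heisenberg uncertainty principle:
ΔxΔp ≥ ℏ/2

The minimum uncertainty in position is:
Δx_min = ℏ/(2Δp)
Δx_min = (1.055e-34 J·s) / (2 × 8.470e-27 kg·m/s)
Δx_min = 6.225e-09 m = 6.225 nm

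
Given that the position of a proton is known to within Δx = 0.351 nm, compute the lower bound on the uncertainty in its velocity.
89.813 m/s

Using the Heisenberg uncertainty principle and Δp = mΔv:
ΔxΔp ≥ ℏ/2
Δx(mΔv) ≥ ℏ/2

The minimum uncertainty in velocity is:
Δv_min = ℏ/(2mΔx)
Δv_min = (1.055e-34 J·s) / (2 × 1.673e-27 kg × 3.510e-10 m)
Δv_min = 8.981e+01 m/s = 89.813 m/s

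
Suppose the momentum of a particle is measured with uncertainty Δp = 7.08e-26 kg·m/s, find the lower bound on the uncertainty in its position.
744.754 pm

Using the Heisenberg uncertainty principle:
ΔxΔp ≥ ℏ/2

The minimum uncertainty in position is:
Δx_min = ℏ/(2Δp)
Δx_min = (1.055e-34 J·s) / (2 × 7.080e-26 kg·m/s)
Δx_min = 7.448e-10 m = 744.754 pm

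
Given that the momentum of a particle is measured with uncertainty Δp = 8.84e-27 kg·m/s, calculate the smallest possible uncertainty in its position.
5.965 nm

Using the Heisenberg uncertainty principle:
ΔxΔp ≥ ℏ/2

The minimum uncertainty in position is:
Δx_min = ℏ/(2Δp)
Δx_min = (1.055e-34 J·s) / (2 × 8.840e-27 kg·m/s)
Δx_min = 5.965e-09 m = 5.965 nm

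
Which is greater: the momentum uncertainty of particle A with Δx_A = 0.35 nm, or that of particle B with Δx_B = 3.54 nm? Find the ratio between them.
Particle A has the larger minimum momentum uncertainty, by a factor of 10.11.

For each particle, the minimum momentum uncertainty is Δp_min = ℏ/(2Δx):

Particle A: Δp_A = ℏ/(2×3.500e-10 m) = 1.507e-25 kg·m/s
Particle B: Δp_B = ℏ/(2×3.540e-09 m) = 1.490e-26 kg·m/s

Ratio: Δp_A/Δp_B = 10.11

Since Δp_min ∝ 1/Δx, the particle with smaller position uncertainty (A) has larger momentum uncertainty.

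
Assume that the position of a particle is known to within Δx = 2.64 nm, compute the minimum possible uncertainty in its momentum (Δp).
1.997 × 10^-26 kg·m/s

Using the Heisenberg uncertainty principle:
ΔxΔp ≥ ℏ/2

The minimum uncertainty in momentum is:
Δp_min = ℏ/(2Δx)
Δp_min = (1.055e-34 J·s) / (2 × 2.640e-09 m)
Δp_min = 1.997e-26 kg·m/s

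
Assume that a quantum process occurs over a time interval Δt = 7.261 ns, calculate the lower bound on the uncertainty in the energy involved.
45.325 neV

Using the energy-time uncertainty principle:
ΔEΔt ≥ ℏ/2

The minimum uncertainty in energy is:
ΔE_min = ℏ/(2Δt)
ΔE_min = (1.055e-34 J·s) / (2 × 7.261e-09 s)
ΔE_min = 7.262e-27 J = 45.325 neV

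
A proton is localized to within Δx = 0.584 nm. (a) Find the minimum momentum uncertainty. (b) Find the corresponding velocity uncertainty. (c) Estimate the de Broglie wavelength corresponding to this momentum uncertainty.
(a) Δp_min = 9.029 × 10^-26 kg·m/s
(b) Δv_min = 53.980 m/s
(c) λ_dB = 7.339 nm

Step-by-step:

(a) From the uncertainty principle:
Δp_min = ℏ/(2Δx) = (1.055e-34 J·s)/(2 × 5.840e-10 m) = 9.029e-26 kg·m/s

(b) The velocity uncertainty:
Δv = Δp/m = (9.029e-26 kg·m/s)/(1.673e-27 kg) = 5.398e+01 m/s = 53.980 m/s

(c) The de Broglie wavelength for this momentum:
λ = h/p = (6.626e-34 J·s)/(9.029e-26 kg·m/s) = 7.339e-09 m = 7.339 nm

Note: The de Broglie wavelength is comparable to the localization size, as expected from wave-particle duality.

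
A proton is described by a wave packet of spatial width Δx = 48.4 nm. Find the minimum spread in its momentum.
1.089 × 10^-27 kg·m/s

For a wave packet, the spatial width Δx and momentum spread Δp are related by the uncertainty principle:
ΔxΔp ≥ ℏ/2

The minimum momentum spread is:
Δp_min = ℏ/(2Δx)
Δp_min = (1.055e-34 J·s) / (2 × 4.840e-08 m)
Δp_min = 1.089e-27 kg·m/s

A wave packet cannot have both a well-defined position and well-defined momentum.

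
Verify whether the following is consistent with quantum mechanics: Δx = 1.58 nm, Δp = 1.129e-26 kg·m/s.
No, it violates the uncertainty principle (impossible measurement).

Calculate the product ΔxΔp:
ΔxΔp = (1.580e-09 m) × (1.129e-26 kg·m/s)
ΔxΔp = 1.784e-35 J·s

Compare to the minimum allowed value ℏ/2:
ℏ/2 = 5.273e-35 J·s

Since ΔxΔp = 1.784e-35 J·s < 5.273e-35 J·s = ℏ/2,
the measurement violates the uncertainty principle.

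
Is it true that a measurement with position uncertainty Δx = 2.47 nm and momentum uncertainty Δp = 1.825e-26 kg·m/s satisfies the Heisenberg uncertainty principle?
No, it violates the uncertainty principle (impossible measurement).

Calculate the product ΔxΔp:
ΔxΔp = (2.470e-09 m) × (1.825e-26 kg·m/s)
ΔxΔp = 4.508e-35 J·s

Compare to the minimum allowed value ℏ/2:
ℏ/2 = 5.273e-35 J·s

Since ΔxΔp = 4.508e-35 J·s < 5.273e-35 J·s = ℏ/2,
the measurement violates the uncertainty principle.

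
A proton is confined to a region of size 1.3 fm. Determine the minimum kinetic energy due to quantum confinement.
3.069 MeV

Using the uncertainty principle:

1. Position uncertainty: Δx ≈ 1.300e-15 m
2. Minimum momentum uncertainty: Δp = ℏ/(2Δx) = 4.056e-20 kg·m/s
3. Minimum kinetic energy:
   KE = (Δp)²/(2m) = (4.056e-20)²/(2 × 1.673e-27 kg)
   KE = 4.918e-13 J = 3.069 MeV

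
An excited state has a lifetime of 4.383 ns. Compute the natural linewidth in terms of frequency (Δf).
18.156 MHz

Using the energy-time uncertainty principle and E = hf:
ΔEΔt ≥ ℏ/2
hΔf·Δt ≥ ℏ/2

The minimum frequency uncertainty is:
Δf = ℏ/(2hτ) = 1/(4πτ)
Δf = 1/(4π × 4.383e-09 s)
Δf = 1.816e+07 Hz = 18.156 MHz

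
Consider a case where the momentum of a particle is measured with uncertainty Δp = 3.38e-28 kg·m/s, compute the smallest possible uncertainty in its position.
156.002 nm

Using the Heisenberg uncertainty principle:
ΔxΔp ≥ ℏ/2

The minimum uncertainty in position is:
Δx_min = ℏ/(2Δp)
Δx_min = (1.055e-34 J·s) / (2 × 3.380e-28 kg·m/s)
Δx_min = 1.560e-07 m = 156.002 nm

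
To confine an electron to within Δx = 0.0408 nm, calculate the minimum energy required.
5.722 eV

Localizing a particle requires giving it sufficient momentum uncertainty:

1. From uncertainty principle: Δp ≥ ℏ/(2Δx)
   Δp_min = (1.055e-34 J·s) / (2 × 4.080e-11 m)
   Δp_min = 1.292e-24 kg·m/s

2. This momentum uncertainty corresponds to kinetic energy:
   KE ≈ (Δp)²/(2m) = (1.292e-24)²/(2 × 9.109e-31 kg)
   KE = 9.168e-19 J = 5.722 eV

Tighter localization requires more energy.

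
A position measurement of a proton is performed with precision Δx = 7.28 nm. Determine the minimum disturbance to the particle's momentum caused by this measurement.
7.243 × 10^-27 kg·m/s

The uncertainty principle implies that measuring position disturbs momentum:
ΔxΔp ≥ ℏ/2

When we measure position with precision Δx, we necessarily introduce a momentum uncertainty:
Δp ≥ ℏ/(2Δx)
Δp_min = (1.055e-34 J·s) / (2 × 7.280e-09 m)
Δp_min = 7.243e-27 kg·m/s

The more precisely we measure position, the greater the momentum disturbance.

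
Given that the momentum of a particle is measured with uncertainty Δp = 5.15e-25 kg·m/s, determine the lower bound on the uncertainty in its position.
102.386 pm

Using the Heisenberg uncertainty principle:
ΔxΔp ≥ ℏ/2

The minimum uncertainty in position is:
Δx_min = ℏ/(2Δp)
Δx_min = (1.055e-34 J·s) / (2 × 5.150e-25 kg·m/s)
Δx_min = 1.024e-10 m = 102.386 pm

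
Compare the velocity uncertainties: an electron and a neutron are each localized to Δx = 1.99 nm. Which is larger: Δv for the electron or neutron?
The electron has the larger minimum velocity uncertainty, by a ratio of 1838.7.

For both particles, Δp_min = ℏ/(2Δx) = 2.650e-26 kg·m/s (same for both).

The velocity uncertainty is Δv = Δp/m:
- electron: Δv = 2.650e-26 / 9.109e-31 = 2.909e+04 m/s = 29.087 km/s
- neutron: Δv = 2.650e-26 / 1.675e-27 = 1.582e+01 m/s = 15.820 m/s

Ratio: 2.909e+04 / 1.582e+01 = 1838.7

The lighter particle has larger velocity uncertainty because Δv ∝ 1/m.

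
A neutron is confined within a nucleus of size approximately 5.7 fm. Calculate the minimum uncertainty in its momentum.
9.251 × 10^-21 kg·m/s

Using the Heisenberg uncertainty principle:
ΔxΔp ≥ ℏ/2

With Δx ≈ L = 5.700e-15 m (the confinement size):
Δp_min = ℏ/(2Δx)
Δp_min = (1.055e-34 J·s) / (2 × 5.700e-15 m)
Δp_min = 9.251e-21 kg·m/s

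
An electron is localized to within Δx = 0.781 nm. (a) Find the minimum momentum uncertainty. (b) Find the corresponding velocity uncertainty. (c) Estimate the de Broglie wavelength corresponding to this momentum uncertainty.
(a) Δp_min = 6.751 × 10^-26 kg·m/s
(b) Δv_min = 74.115 km/s
(c) λ_dB = 9.814 nm

Step-by-step:

(a) From the uncertainty principle:
Δp_min = ℏ/(2Δx) = (1.055e-34 J·s)/(2 × 7.810e-10 m) = 6.751e-26 kg·m/s

(b) The velocity uncertainty:
Δv = Δp/m = (6.751e-26 kg·m/s)/(9.109e-31 kg) = 7.412e+04 m/s = 74.115 km/s

(c) The de Broglie wavelength for this momentum:
λ = h/p = (6.626e-34 J·s)/(6.751e-26 kg·m/s) = 9.814e-09 m = 9.814 nm

Note: The de Broglie wavelength is comparable to the localization size, as expected from wave-particle duality.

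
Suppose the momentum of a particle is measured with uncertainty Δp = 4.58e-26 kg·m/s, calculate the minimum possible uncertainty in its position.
1.151 nm

Using the Heisenberg uncertainty principle:
ΔxΔp ≥ ℏ/2

The minimum uncertainty in position is:
Δx_min = ℏ/(2Δp)
Δx_min = (1.055e-34 J·s) / (2 × 4.580e-26 kg·m/s)
Δx_min = 1.151e-09 m = 1.151 nm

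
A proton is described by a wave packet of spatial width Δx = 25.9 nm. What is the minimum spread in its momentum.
2.036 × 10^-27 kg·m/s

For a wave packet, the spatial width Δx and momentum spread Δp are related by the uncertainty principle:
ΔxΔp ≥ ℏ/2

The minimum momentum spread is:
Δp_min = ℏ/(2Δx)
Δp_min = (1.055e-34 J·s) / (2 × 2.590e-08 m)
Δp_min = 2.036e-27 kg·m/s

A wave packet cannot have both a well-defined position and well-defined momentum.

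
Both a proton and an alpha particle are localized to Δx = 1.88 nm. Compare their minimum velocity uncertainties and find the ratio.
The proton has the larger minimum velocity uncertainty, by a ratio of 4.0.

For both particles, Δp_min = ℏ/(2Δx) = 2.805e-26 kg·m/s (same for both).

The velocity uncertainty is Δv = Δp/m:
- proton: Δv = 2.805e-26 / 1.673e-27 = 1.677e+01 m/s = 16.768 m/s
- alpha particle: Δv = 2.805e-26 / 6.645e-27 = 4.221e+00 m/s = 4.221 m/s

Ratio: 1.677e+01 / 4.221e+00 = 4.0

The lighter particle has larger velocity uncertainty because Δv ∝ 1/m.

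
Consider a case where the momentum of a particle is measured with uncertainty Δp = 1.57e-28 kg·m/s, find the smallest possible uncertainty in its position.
335.851 nm

Using the Heisenberg uncertainty principle:
ΔxΔp ≥ ℏ/2

The minimum uncertainty in position is:
Δx_min = ℏ/(2Δp)
Δx_min = (1.055e-34 J·s) / (2 × 1.570e-28 kg·m/s)
Δx_min = 3.359e-07 m = 335.851 nm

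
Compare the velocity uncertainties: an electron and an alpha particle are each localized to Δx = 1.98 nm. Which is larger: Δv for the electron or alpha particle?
The electron has the larger minimum velocity uncertainty, by a ratio of 7294.3.

For both particles, Δp_min = ℏ/(2Δx) = 2.663e-26 kg·m/s (same for both).

The velocity uncertainty is Δv = Δp/m:
- electron: Δv = 2.663e-26 / 9.109e-31 = 2.923e+04 m/s = 29.234 km/s
- alpha particle: Δv = 2.663e-26 / 6.645e-27 = 4.008e+00 m/s = 4.008 m/s

Ratio: 2.923e+04 / 4.008e+00 = 7294.3

The lighter particle has larger velocity uncertainty because Δv ∝ 1/m.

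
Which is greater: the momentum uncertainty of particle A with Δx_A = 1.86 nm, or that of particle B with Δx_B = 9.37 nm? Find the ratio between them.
Particle A has the larger minimum momentum uncertainty, by a factor of 5.04.

For each particle, the minimum momentum uncertainty is Δp_min = ℏ/(2Δx):

Particle A: Δp_A = ℏ/(2×1.860e-09 m) = 2.835e-26 kg·m/s
Particle B: Δp_B = ℏ/(2×9.370e-09 m) = 5.627e-27 kg·m/s

Ratio: Δp_A/Δp_B = 5.04

Since Δp_min ∝ 1/Δx, the particle with smaller position uncertainty (A) has larger momentum uncertainty.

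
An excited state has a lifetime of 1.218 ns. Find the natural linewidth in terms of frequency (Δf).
65.335 MHz

Using the energy-time uncertainty principle and E = hf:
ΔEΔt ≥ ℏ/2
hΔf·Δt ≥ ℏ/2

The minimum frequency uncertainty is:
Δf = ℏ/(2hτ) = 1/(4πτ)
Δf = 1/(4π × 1.218e-09 s)
Δf = 6.533e+07 Hz = 65.335 MHz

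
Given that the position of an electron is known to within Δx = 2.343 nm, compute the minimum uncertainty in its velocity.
24.705 km/s

Using the Heisenberg uncertainty principle and Δp = mΔv:
ΔxΔp ≥ ℏ/2
Δx(mΔv) ≥ ℏ/2

The minimum uncertainty in velocity is:
Δv_min = ℏ/(2mΔx)
Δv_min = (1.055e-34 J·s) / (2 × 9.109e-31 kg × 2.343e-09 m)
Δv_min = 2.471e+04 m/s = 24.705 km/s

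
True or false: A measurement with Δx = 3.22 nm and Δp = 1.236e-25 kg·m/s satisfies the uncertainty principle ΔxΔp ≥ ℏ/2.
Yes, it satisfies the uncertainty principle.

Calculate the product ΔxΔp:
ΔxΔp = (3.220e-09 m) × (1.236e-25 kg·m/s)
ΔxΔp = 3.980e-34 J·s

Compare to the minimum allowed value ℏ/2:
ℏ/2 = 5.273e-35 J·s

Since ΔxΔp = 3.980e-34 J·s ≥ 5.273e-35 J·s = ℏ/2,
the measurement satisfies the uncertainty principle.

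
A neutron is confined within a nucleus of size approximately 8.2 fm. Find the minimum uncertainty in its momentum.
6.430 × 10^-21 kg·m/s

Using the Heisenberg uncertainty principle:
ΔxΔp ≥ ℏ/2

With Δx ≈ L = 8.200e-15 m (the confinement size):
Δp_min = ℏ/(2Δx)
Δp_min = (1.055e-34 J·s) / (2 × 8.200e-15 m)
Δp_min = 6.430e-21 kg·m/s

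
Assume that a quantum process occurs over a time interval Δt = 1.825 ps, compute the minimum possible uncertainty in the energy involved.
180.332 μeV

Using the energy-time uncertainty principle:
ΔEΔt ≥ ℏ/2

The minimum uncertainty in energy is:
ΔE_min = ℏ/(2Δt)
ΔE_min = (1.055e-34 J·s) / (2 × 1.825e-12 s)
ΔE_min = 2.889e-23 J = 180.332 μeV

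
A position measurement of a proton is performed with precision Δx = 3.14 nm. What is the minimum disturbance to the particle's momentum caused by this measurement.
1.679 × 10^-26 kg·m/s

The uncertainty principle implies that measuring position disturbs momentum:
ΔxΔp ≥ ℏ/2

When we measure position with precision Δx, we necessarily introduce a momentum uncertainty:
Δp ≥ ℏ/(2Δx)
Δp_min = (1.055e-34 J·s) / (2 × 3.140e-09 m)
Δp_min = 1.679e-26 kg·m/s

The more precisely we measure position, the greater the momentum disturbance.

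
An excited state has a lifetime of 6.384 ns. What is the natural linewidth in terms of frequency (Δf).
12.465 MHz

Using the energy-time uncertainty principle and E = hf:
ΔEΔt ≥ ℏ/2
hΔf·Δt ≥ ℏ/2

The minimum frequency uncertainty is:
Δf = ℏ/(2hτ) = 1/(4πτ)
Δf = 1/(4π × 6.384e-09 s)
Δf = 1.247e+07 Hz = 12.465 MHz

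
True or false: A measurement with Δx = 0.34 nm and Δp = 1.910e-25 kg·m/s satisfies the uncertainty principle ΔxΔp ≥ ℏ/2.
Yes, it satisfies the uncertainty principle.

Calculate the product ΔxΔp:
ΔxΔp = (3.400e-10 m) × (1.910e-25 kg·m/s)
ΔxΔp = 6.494e-35 J·s

Compare to the minimum allowed value ℏ/2:
ℏ/2 = 5.273e-35 J·s

Since ΔxΔp = 6.494e-35 J·s ≥ 5.273e-35 J·s = ℏ/2,
the measurement satisfies the uncertainty principle.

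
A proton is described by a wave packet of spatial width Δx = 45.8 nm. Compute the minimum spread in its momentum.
1.151 × 10^-27 kg·m/s

For a wave packet, the spatial width Δx and momentum spread Δp are related by the uncertainty principle:
ΔxΔp ≥ ℏ/2

The minimum momentum spread is:
Δp_min = ℏ/(2Δx)
Δp_min = (1.055e-34 J·s) / (2 × 4.580e-08 m)
Δp_min = 1.151e-27 kg·m/s

A wave packet cannot have both a well-defined position and well-defined momentum.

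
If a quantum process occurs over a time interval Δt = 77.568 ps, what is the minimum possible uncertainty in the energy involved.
4.243 μeV

Using the energy-time uncertainty principle:
ΔEΔt ≥ ℏ/2

The minimum uncertainty in energy is:
ΔE_min = ℏ/(2Δt)
ΔE_min = (1.055e-34 J·s) / (2 × 7.757e-11 s)
ΔE_min = 6.798e-25 J = 4.243 μeV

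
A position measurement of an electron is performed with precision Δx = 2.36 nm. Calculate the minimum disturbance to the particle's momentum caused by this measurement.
2.234 × 10^-26 kg·m/s

The uncertainty principle implies that measuring position disturbs momentum:
ΔxΔp ≥ ℏ/2

When we measure position with precision Δx, we necessarily introduce a momentum uncertainty:
Δp ≥ ℏ/(2Δx)
Δp_min = (1.055e-34 J·s) / (2 × 2.360e-09 m)
Δp_min = 2.234e-26 kg·m/s

The more precisely we measure position, the greater the momentum disturbance.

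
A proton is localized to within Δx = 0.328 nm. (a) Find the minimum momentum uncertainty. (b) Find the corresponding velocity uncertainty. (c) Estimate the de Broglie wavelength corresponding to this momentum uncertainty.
(a) Δp_min = 1.608 × 10^-25 kg·m/s
(b) Δv_min = 96.111 m/s
(c) λ_dB = 4.122 nm

Step-by-step:

(a) From the uncertainty principle:
Δp_min = ℏ/(2Δx) = (1.055e-34 J·s)/(2 × 3.280e-10 m) = 1.608e-25 kg·m/s

(b) The velocity uncertainty:
Δv = Δp/m = (1.608e-25 kg·m/s)/(1.673e-27 kg) = 9.611e+01 m/s = 96.111 m/s

(c) The de Broglie wavelength for this momentum:
λ = h/p = (6.626e-34 J·s)/(1.608e-25 kg·m/s) = 4.122e-09 m = 4.122 nm

Note: The de Broglie wavelength is comparable to the localization size, as expected from wave-particle duality.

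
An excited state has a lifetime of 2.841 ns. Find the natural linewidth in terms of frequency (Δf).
28.010 MHz

Using the energy-time uncertainty principle and E = hf:
ΔEΔt ≥ ℏ/2
hΔf·Δt ≥ ℏ/2

The minimum frequency uncertainty is:
Δf = ℏ/(2hτ) = 1/(4πτ)
Δf = 1/(4π × 2.841e-09 s)
Δf = 2.801e+07 Hz = 28.010 MHz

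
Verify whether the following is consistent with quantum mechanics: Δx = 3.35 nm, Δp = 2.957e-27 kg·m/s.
No, it violates the uncertainty principle (impossible measurement).

Calculate the product ΔxΔp:
ΔxΔp = (3.350e-09 m) × (2.957e-27 kg·m/s)
ΔxΔp = 9.906e-36 J·s

Compare to the minimum allowed value ℏ/2:
ℏ/2 = 5.273e-35 J·s

Since ΔxΔp = 9.906e-36 J·s < 5.273e-35 J·s = ℏ/2,
the measurement violates the uncertainty principle.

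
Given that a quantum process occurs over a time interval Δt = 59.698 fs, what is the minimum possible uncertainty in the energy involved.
5.513 meV

Using the energy-time uncertainty principle:
ΔEΔt ≥ ℏ/2

The minimum uncertainty in energy is:
ΔE_min = ℏ/(2Δt)
ΔE_min = (1.055e-34 J·s) / (2 × 5.970e-14 s)
ΔE_min = 8.833e-22 J = 5.513 meV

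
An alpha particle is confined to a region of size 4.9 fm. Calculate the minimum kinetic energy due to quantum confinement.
54.386 keV

Using the uncertainty principle:

1. Position uncertainty: Δx ≈ 4.900e-15 m
2. Minimum momentum uncertainty: Δp = ℏ/(2Δx) = 1.076e-20 kg·m/s
3. Minimum kinetic energy:
   KE = (Δp)²/(2m) = (1.076e-20)²/(2 × 6.645e-27 kg)
   KE = 8.714e-15 J = 54.386 keV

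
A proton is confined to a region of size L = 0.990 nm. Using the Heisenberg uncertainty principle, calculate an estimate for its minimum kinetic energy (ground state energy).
5.293 μeV

Using the uncertainty principle to estimate ground state energy:

1. The position uncertainty is approximately the confinement size:
   Δx ≈ L = 9.900e-10 m

2. From ΔxΔp ≥ ℏ/2, the minimum momentum uncertainty is:
   Δp ≈ ℏ/(2L) = 5.326e-26 kg·m/s

3. The kinetic energy is approximately:
   KE ≈ (Δp)²/(2m) = (5.326e-26)²/(2 × 1.673e-27 kg)
   KE ≈ 8.480e-25 J = 5.293 μeV

This is an order-of-magnitude estimate of the ground state energy.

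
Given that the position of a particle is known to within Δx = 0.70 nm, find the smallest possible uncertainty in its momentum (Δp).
7.533 × 10^-26 kg·m/s

Using the Heisenberg uncertainty principle:
ΔxΔp ≥ ℏ/2

The minimum uncertainty in momentum is:
Δp_min = ℏ/(2Δx)
Δp_min = (1.055e-34 J·s) / (2 × 7.000e-10 m)
Δp_min = 7.533e-26 kg·m/s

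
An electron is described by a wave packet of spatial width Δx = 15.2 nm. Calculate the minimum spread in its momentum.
3.469 × 10^-27 kg·m/s

For a wave packet, the spatial width Δx and momentum spread Δp are related by the uncertainty principle:
ΔxΔp ≥ ℏ/2

The minimum momentum spread is:
Δp_min = ℏ/(2Δx)
Δp_min = (1.055e-34 J·s) / (2 × 1.520e-08 m)
Δp_min = 3.469e-27 kg·m/s

A wave packet cannot have both a well-defined position and well-defined momentum.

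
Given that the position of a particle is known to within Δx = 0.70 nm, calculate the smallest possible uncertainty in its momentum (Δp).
7.533 × 10^-26 kg·m/s

Using the Heisenberg uncertainty principle:
ΔxΔp ≥ ℏ/2

The minimum uncertainty in momentum is:
Δp_min = ℏ/(2Δx)
Δp_min = (1.055e-34 J·s) / (2 × 7.000e-10 m)
Δp_min = 7.533e-26 kg·m/s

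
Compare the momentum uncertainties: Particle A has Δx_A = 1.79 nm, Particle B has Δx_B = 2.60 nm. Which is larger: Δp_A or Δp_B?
Particle A has the larger minimum momentum uncertainty, by a factor of 1.45.

For each particle, the minimum momentum uncertainty is Δp_min = ℏ/(2Δx):

Particle A: Δp_A = ℏ/(2×1.790e-09 m) = 2.946e-26 kg·m/s
Particle B: Δp_B = ℏ/(2×2.600e-09 m) = 2.028e-26 kg·m/s

Ratio: Δp_A/Δp_B = 1.45

Since Δp_min ∝ 1/Δx, the particle with smaller position uncertainty (A) has larger momentum uncertainty.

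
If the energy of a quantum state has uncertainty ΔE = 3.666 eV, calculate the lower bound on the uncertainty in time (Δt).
89.772 as

Using the energy-time uncertainty principle:
ΔEΔt ≥ ℏ/2

The minimum uncertainty in time is:
Δt_min = ℏ/(2ΔE)
Δt_min = (1.055e-34 J·s) / (2 × 5.874e-19 J)
Δt_min = 8.977e-17 s = 89.772 as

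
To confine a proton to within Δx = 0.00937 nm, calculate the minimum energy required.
59.085 meV

Localizing a particle requires giving it sufficient momentum uncertainty:

1. From uncertainty principle: Δp ≥ ℏ/(2Δx)
   Δp_min = (1.055e-34 J·s) / (2 × 9.370e-12 m)
   Δp_min = 5.627e-24 kg·m/s

2. This momentum uncertainty corresponds to kinetic energy:
   KE ≈ (Δp)²/(2m) = (5.627e-24)²/(2 × 1.673e-27 kg)
   KE = 9.466e-21 J = 59.085 meV

Tighter localization requires more energy.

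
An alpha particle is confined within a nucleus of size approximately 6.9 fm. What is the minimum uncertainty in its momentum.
7.642 × 10^-21 kg·m/s

Using the Heisenberg uncertainty principle:
ΔxΔp ≥ ℏ/2

With Δx ≈ L = 6.900e-15 m (the confinement size):
Δp_min = ℏ/(2Δx)
Δp_min = (1.055e-34 J·s) / (2 × 6.900e-15 m)
Δp_min = 7.642e-21 kg·m/s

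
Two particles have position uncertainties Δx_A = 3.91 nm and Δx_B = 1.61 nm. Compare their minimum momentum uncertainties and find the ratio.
Particle B has the larger minimum momentum uncertainty, by a factor of 2.43.

For each particle, the minimum momentum uncertainty is Δp_min = ℏ/(2Δx):

Particle A: Δp_A = ℏ/(2×3.910e-09 m) = 1.349e-26 kg·m/s
Particle B: Δp_B = ℏ/(2×1.610e-09 m) = 3.275e-26 kg·m/s

Ratio: Δp_B/Δp_A = 2.43

Since Δp_min ∝ 1/Δx, the particle with smaller position uncertainty (B) has larger momentum uncertainty.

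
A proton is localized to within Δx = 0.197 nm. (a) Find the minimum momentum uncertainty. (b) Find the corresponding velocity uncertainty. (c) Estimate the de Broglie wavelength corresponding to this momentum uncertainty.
(a) Δp_min = 2.677 × 10^-25 kg·m/s
(b) Δv_min = 160.023 m/s
(c) λ_dB = 2.476 nm

Step-by-step:

(a) From the uncertainty principle:
Δp_min = ℏ/(2Δx) = (1.055e-34 J·s)/(2 × 1.970e-10 m) = 2.677e-25 kg·m/s

(b) The velocity uncertainty:
Δv = Δp/m = (2.677e-25 kg·m/s)/(1.673e-27 kg) = 1.600e+02 m/s = 160.023 m/s

(c) The de Broglie wavelength for this momentum:
λ = h/p = (6.626e-34 J·s)/(2.677e-25 kg·m/s) = 2.476e-09 m = 2.476 nm

Note: The de Broglie wavelength is comparable to the localization size, as expected from wave-particle duality.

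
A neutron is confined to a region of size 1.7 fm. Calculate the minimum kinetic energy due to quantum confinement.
1.792 MeV

Using the uncertainty principle:

1. Position uncertainty: Δx ≈ 1.700e-15 m
2. Minimum momentum uncertainty: Δp = ℏ/(2Δx) = 3.102e-20 kg·m/s
3. Minimum kinetic energy:
   KE = (Δp)²/(2m) = (3.102e-20)²/(2 × 1.675e-27 kg)
   KE = 2.872e-13 J = 1.792 MeV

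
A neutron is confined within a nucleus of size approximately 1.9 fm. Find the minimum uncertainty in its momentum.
2.775 × 10^-20 kg·m/s

Using the Heisenberg uncertainty principle:
ΔxΔp ≥ ℏ/2

With Δx ≈ L = 1.900e-15 m (the confinement size):
Δp_min = ℏ/(2Δx)
Δp_min = (1.055e-34 J·s) / (2 × 1.900e-15 m)
Δp_min = 2.775e-20 kg·m/s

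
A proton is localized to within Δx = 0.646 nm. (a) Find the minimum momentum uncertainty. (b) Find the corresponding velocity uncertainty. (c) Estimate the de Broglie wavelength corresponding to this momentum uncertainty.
(a) Δp_min = 8.162 × 10^-26 kg·m/s
(b) Δv_min = 48.800 m/s
(c) λ_dB = 8.118 nm

Step-by-step:

(a) From the uncertainty principle:
Δp_min = ℏ/(2Δx) = (1.055e-34 J·s)/(2 × 6.460e-10 m) = 8.162e-26 kg·m/s

(b) The velocity uncertainty:
Δv = Δp/m = (8.162e-26 kg·m/s)/(1.673e-27 kg) = 4.880e+01 m/s = 48.800 m/s

(c) The de Broglie wavelength for this momentum:
λ = h/p = (6.626e-34 J·s)/(8.162e-26 kg·m/s) = 8.118e-09 m = 8.118 nm

Note: The de Broglie wavelength is comparable to the localization size, as expected from wave-particle duality.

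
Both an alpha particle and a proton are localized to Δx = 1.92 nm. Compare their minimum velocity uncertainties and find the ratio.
The proton has the larger minimum velocity uncertainty, by a ratio of 4.0.

For both particles, Δp_min = ℏ/(2Δx) = 2.746e-26 kg·m/s (same for both).

The velocity uncertainty is Δv = Δp/m:
- alpha particle: Δv = 2.746e-26 / 6.645e-27 = 4.133e+00 m/s = 4.133 m/s
- proton: Δv = 2.746e-26 / 1.673e-27 = 1.642e+01 m/s = 16.419 m/s

Ratio: 1.642e+01 / 4.133e+00 = 4.0

The lighter particle has larger velocity uncertainty because Δv ∝ 1/m.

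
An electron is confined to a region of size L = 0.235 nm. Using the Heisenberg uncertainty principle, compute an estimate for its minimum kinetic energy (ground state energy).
172.475 meV

Using the uncertainty principle to estimate ground state energy:

1. The position uncertainty is approximately the confinement size:
   Δx ≈ L = 2.350e-10 m

2. From ΔxΔp ≥ ℏ/2, the minimum momentum uncertainty is:
   Δp ≈ ℏ/(2L) = 2.244e-25 kg·m/s

3. The kinetic energy is approximately:
   KE ≈ (Δp)²/(2m) = (2.244e-25)²/(2 × 9.109e-31 kg)
   KE ≈ 2.763e-20 J = 172.475 meV

This is an order-of-magnitude estimate of the ground state energy.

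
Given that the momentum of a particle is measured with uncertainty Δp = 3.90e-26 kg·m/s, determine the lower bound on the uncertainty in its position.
1.352 nm

Using the Heisenberg uncertainty principle:
ΔxΔp ≥ ℏ/2

The minimum uncertainty in position is:
Δx_min = ℏ/(2Δp)
Δx_min = (1.055e-34 J·s) / (2 × 3.900e-26 kg·m/s)
Δx_min = 1.352e-09 m = 1.352 nm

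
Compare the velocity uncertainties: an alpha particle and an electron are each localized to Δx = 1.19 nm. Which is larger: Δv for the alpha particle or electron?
The electron has the larger minimum velocity uncertainty, by a ratio of 7294.3.

For both particles, Δp_min = ℏ/(2Δx) = 4.431e-26 kg·m/s (same for both).

The velocity uncertainty is Δv = Δp/m:
- alpha particle: Δv = 4.431e-26 / 6.645e-27 = 6.668e+00 m/s = 6.668 m/s
- electron: Δv = 4.431e-26 / 9.109e-31 = 4.864e+04 m/s = 48.642 km/s

Ratio: 4.864e+04 / 6.668e+00 = 7294.3

The lighter particle has larger velocity uncertainty because Δv ∝ 1/m.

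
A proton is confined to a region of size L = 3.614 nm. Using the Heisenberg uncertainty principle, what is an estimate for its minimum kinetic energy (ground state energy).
397.171 neV

Using the uncertainty principle to estimate ground state energy:

1. The position uncertainty is approximately the confinement size:
   Δx ≈ L = 3.614e-09 m

2. From ΔxΔp ≥ ℏ/2, the minimum momentum uncertainty is:
   Δp ≈ ℏ/(2L) = 1.459e-26 kg·m/s

3. The kinetic energy is approximately:
   KE ≈ (Δp)²/(2m) = (1.459e-26)²/(2 × 1.673e-27 kg)
   KE ≈ 6.363e-26 J = 397.171 neV

This is an order-of-magnitude estimate of the ground state energy.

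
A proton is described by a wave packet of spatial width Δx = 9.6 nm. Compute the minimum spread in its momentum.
5.493 × 10^-27 kg·m/s

For a wave packet, the spatial width Δx and momentum spread Δp are related by the uncertainty principle:
ΔxΔp ≥ ℏ/2

The minimum momentum spread is:
Δp_min = ℏ/(2Δx)
Δp_min = (1.055e-34 J·s) / (2 × 9.600e-09 m)
Δp_min = 5.493e-27 kg·m/s

A wave packet cannot have both a well-defined position and well-defined momentum.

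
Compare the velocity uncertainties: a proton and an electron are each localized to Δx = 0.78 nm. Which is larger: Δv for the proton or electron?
The electron has the larger minimum velocity uncertainty, by a ratio of 1836.2.

For both particles, Δp_min = ℏ/(2Δx) = 6.760e-26 kg·m/s (same for both).

The velocity uncertainty is Δv = Δp/m:
- proton: Δv = 6.760e-26 / 1.673e-27 = 4.042e+01 m/s = 40.416 m/s
- electron: Δv = 6.760e-26 / 9.109e-31 = 7.421e+04 m/s = 74.210 km/s

Ratio: 7.421e+04 / 4.042e+01 = 1836.2

The lighter particle has larger velocity uncertainty because Δv ∝ 1/m.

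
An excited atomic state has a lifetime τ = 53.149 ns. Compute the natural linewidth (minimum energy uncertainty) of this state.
6.192 neV

Using the energy-time uncertainty principle:
ΔEΔt ≥ ℏ/2

The lifetime τ represents the time uncertainty Δt.
The natural linewidth (minimum energy uncertainty) is:

ΔE = ℏ/(2τ)
ΔE = (1.055e-34 J·s) / (2 × 5.315e-08 s)
ΔE = 9.921e-28 J = 6.192 neV

This natural linewidth limits the precision of spectroscopic measurements.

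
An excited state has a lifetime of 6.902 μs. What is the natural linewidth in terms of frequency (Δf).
11.530 kHz

Using the energy-time uncertainty principle and E = hf:
ΔEΔt ≥ ℏ/2
hΔf·Δt ≥ ℏ/2

The minimum frequency uncertainty is:
Δf = ℏ/(2hτ) = 1/(4πτ)
Δf = 1/(4π × 6.902e-06 s)
Δf = 1.153e+04 Hz = 11.530 kHz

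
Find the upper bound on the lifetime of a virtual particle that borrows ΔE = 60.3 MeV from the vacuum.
5.458 ys

Using the energy-time uncertainty principle:
ΔEΔt ≥ ℏ/2

For a virtual particle borrowing energy ΔE, the maximum lifetime is:
Δt_max = ℏ/(2ΔE)

Converting energy:
ΔE = 60.3 MeV = 9.661e-12 J

Δt_max = (1.055e-34 J·s) / (2 × 9.661e-12 J)
Δt_max = 5.458e-24 s = 5.458 ys

Virtual particles with higher borrowed energy exist for shorter times.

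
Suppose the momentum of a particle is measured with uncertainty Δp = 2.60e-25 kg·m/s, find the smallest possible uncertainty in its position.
202.802 pm

Using the Heisenberg uncertainty principle:
ΔxΔp ≥ ℏ/2

The minimum uncertainty in position is:
Δx_min = ℏ/(2Δp)
Δx_min = (1.055e-34 J·s) / (2 × 2.600e-25 kg·m/s)
Δx_min = 2.028e-10 m = 202.802 pm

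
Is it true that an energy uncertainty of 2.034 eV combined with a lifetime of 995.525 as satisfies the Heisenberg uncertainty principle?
Yes, it satisfies the uncertainty relation.

Calculate the product ΔEΔt:
ΔE = 2.034 eV = 3.259e-19 J
ΔEΔt = (3.259e-19 J) × (9.955e-16 s)
ΔEΔt = 3.244e-34 J·s

Compare to the minimum allowed value ℏ/2:
ℏ/2 = 5.273e-35 J·s

Since ΔEΔt = 3.244e-34 J·s ≥ 5.273e-35 J·s = ℏ/2,
this satisfies the uncertainty relation.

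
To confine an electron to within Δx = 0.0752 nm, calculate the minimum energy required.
1.684 eV

Localizing a particle requires giving it sufficient momentum uncertainty:

1. From uncertainty principle: Δp ≥ ℏ/(2Δx)
   Δp_min = (1.055e-34 J·s) / (2 × 7.520e-11 m)
   Δp_min = 7.012e-25 kg·m/s

2. This momentum uncertainty corresponds to kinetic energy:
   KE ≈ (Δp)²/(2m) = (7.012e-25)²/(2 × 9.109e-31 kg)
   KE = 2.699e-19 J = 1.684 eV

Tighter localization requires more energy.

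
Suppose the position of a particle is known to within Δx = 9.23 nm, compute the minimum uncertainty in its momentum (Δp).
5.713 × 10^-27 kg·m/s

Using the Heisenberg uncertainty principle:
ΔxΔp ≥ ℏ/2

The minimum uncertainty in momentum is:
Δp_min = ℏ/(2Δx)
Δp_min = (1.055e-34 J·s) / (2 × 9.230e-09 m)
Δp_min = 5.713e-27 kg·m/s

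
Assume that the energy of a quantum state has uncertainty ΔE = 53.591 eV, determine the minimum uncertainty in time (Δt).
6.141 as

Using the energy-time uncertainty principle:
ΔEΔt ≥ ℏ/2

The minimum uncertainty in time is:
Δt_min = ℏ/(2ΔE)
Δt_min = (1.055e-34 J·s) / (2 × 8.586e-18 J)
Δt_min = 6.141e-18 s = 6.141 as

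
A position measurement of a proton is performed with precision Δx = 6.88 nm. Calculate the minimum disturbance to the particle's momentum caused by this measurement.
7.664 × 10^-27 kg·m/s

The uncertainty principle implies that measuring position disturbs momentum:
ΔxΔp ≥ ℏ/2

When we measure position with precision Δx, we necessarily introduce a momentum uncertainty:
Δp ≥ ℏ/(2Δx)
Δp_min = (1.055e-34 J·s) / (2 × 6.880e-09 m)
Δp_min = 7.664e-27 kg·m/s

The more precisely we measure position, the greater the momentum disturbance.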